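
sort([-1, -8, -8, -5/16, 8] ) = [-8, -8, -1, -5/16, 8] 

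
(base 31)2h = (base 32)2f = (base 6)211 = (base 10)79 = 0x4f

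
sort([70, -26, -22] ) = [-26, -22, 70] 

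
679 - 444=235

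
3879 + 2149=6028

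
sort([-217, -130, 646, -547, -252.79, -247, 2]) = [-547, -252.79, -247, -217, -130, 2, 646]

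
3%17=3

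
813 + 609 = 1422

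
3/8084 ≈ 0.000371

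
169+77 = 246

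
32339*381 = 12321159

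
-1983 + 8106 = 6123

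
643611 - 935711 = -292100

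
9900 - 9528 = 372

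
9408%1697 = 923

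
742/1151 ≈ 0.645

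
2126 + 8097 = 10223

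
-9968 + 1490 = -8478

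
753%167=85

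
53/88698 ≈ 0.000598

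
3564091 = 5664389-2100298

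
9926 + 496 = 10422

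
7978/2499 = 3 + 481/2499 ≈ 3.19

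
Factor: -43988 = -1*2^2*7^1*1571^1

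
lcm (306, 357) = 2142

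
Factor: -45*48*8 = -1*2^7*3^3*5^1 = -17280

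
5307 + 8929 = 14236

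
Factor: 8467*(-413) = -1*7^1*59^1*8467^1 = -3496871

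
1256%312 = 8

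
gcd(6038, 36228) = 6038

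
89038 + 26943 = 115981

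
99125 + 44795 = 143920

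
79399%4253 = 2845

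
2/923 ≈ 0.00217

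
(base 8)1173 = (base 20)1bf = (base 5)10020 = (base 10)635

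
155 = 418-263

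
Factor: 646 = 2^1*17^1*19^1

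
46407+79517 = 125924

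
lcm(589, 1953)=37107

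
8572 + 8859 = 17431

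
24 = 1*24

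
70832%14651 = 12228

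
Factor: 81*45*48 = 2^4*3^7*5^1 = 174960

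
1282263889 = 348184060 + 934079829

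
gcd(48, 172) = 4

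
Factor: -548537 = -1*11^1*47^1*1061^1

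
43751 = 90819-47068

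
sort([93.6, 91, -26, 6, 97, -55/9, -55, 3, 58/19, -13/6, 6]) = [-55, -26, -55/9, -13/6, 3, 58/19, 6, 6, 91, 93.6, 97]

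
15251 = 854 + 14397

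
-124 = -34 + -90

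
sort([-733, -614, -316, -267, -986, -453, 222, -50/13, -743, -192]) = [-986, -743, -733, -614, -453, -316, -267, -192, -50/13, 222]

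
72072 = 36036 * 2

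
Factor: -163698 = -1 * 2^1 * 3^1 * 27283^1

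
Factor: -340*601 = -1*2^2*5^1*17^1*601^1 = -204340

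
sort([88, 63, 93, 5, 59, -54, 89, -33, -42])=[-54, -42, -33, 5, 59, 63, 88, 89, 93]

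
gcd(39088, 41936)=16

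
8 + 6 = 14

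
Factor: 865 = 5^1*173^1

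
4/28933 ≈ 0.000138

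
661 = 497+164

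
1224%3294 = 1224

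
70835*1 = 70835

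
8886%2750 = 636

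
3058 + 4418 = 7476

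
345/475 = 69/95 ≈ 0.726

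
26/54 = 13/27≈0.481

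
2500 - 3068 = -568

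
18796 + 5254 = 24050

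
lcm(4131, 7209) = 367659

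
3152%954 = 290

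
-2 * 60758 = -121516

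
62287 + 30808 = 93095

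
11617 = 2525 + 9092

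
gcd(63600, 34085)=5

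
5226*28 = 146328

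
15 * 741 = 11115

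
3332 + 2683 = 6015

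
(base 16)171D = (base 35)4T2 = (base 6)43221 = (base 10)5917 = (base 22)C4L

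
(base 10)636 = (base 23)14f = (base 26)oc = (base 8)1174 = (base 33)j9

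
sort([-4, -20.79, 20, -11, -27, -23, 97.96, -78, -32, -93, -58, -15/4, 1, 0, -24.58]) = [-93, -78, -58, -32, -27, -24.58, -23, -20.79, -11, -4, -15/4, 0, 1, 20, 97.96]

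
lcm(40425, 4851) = 121275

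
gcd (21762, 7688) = 62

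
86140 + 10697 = 96837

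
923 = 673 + 250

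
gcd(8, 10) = 2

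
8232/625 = 13 + 107/625 ≈ 13.17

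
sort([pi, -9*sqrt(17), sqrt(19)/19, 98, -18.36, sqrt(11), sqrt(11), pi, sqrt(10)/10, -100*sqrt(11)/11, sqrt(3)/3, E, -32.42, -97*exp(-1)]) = [-9*sqrt(17), -97*exp(-1), -32.42, -100*sqrt(11)/11, -18.36, sqrt(19)/19, sqrt(10)/10, sqrt(3)/3, E, pi, pi, sqrt(11), sqrt(11), 98]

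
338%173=165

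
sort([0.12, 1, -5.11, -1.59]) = [-5.11, -1.59, 0.12, 1]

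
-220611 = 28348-248959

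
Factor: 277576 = 2^3*13^1*17^1*157^1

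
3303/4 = 825+3/4 = 825.75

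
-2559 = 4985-7544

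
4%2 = 0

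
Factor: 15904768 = 2^12*11^1*353^1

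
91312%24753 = 17053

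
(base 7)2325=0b1101010100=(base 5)11402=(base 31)rf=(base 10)852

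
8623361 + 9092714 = 17716075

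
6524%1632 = 1628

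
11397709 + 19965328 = 31363037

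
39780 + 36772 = 76552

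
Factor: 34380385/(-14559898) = -1*2^(-1)*5^1*13^1*1291^(-1)*5639^(-1)*528929^1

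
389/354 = 1 + 35/354 ≈ 1.10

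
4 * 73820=295280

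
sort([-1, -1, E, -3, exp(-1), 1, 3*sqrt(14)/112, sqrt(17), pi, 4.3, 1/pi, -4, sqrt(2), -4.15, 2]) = [-4.15, -4, -3, -1, -1, 3*sqrt(14)/112, 1/pi, exp(-1), 1, sqrt(2), 2, E, pi, sqrt(17), 4.3]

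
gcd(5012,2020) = 4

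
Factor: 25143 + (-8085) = 2^1*3^1*2843^1 = 17058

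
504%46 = 44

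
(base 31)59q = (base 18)fdg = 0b1001111110110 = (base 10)5110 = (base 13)2431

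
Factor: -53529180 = -1*2^2*3^1*5^1*892153^1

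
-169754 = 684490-854244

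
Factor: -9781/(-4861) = 4861^(-1)*9781^1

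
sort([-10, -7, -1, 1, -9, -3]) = [-10, -9, -7, -3, -1, 1]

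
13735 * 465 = 6386775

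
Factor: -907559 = -1*149^1*6091^1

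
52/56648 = 13/14162 ≈ 0.000918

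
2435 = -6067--8502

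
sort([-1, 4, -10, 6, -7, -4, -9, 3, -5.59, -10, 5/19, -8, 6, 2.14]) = [-10, -10, -9, -8, -7, -5.59, -4, -1, 5/19, 2.14, 3, 4, 6, 6]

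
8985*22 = 197670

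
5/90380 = 1/18076 ≈ 0.0000553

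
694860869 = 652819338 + 42041531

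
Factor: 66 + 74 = 2^2*5^1*7^1 = 140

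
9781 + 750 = 10531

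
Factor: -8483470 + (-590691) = -1*41^1*43^1*5147^1 = -9074161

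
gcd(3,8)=1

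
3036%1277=482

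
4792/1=4792=4792.00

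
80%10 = 0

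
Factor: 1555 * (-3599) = -1 * 5^1 * 59^1 * 61^1 * 311^1 = -5596445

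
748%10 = 8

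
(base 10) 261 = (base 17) f6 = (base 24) al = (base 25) ab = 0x105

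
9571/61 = 156 + 55/61 ≈ 156.90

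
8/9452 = 2/2363≈0.000846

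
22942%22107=835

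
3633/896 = 519/128 ≈ 4.05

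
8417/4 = 2104+1/4 = 2104.25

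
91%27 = 10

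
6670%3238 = 194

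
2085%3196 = 2085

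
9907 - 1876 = 8031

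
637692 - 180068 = 457624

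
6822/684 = 9 + 37/38 ≈ 9.97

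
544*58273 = 31700512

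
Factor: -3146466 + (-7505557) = -1*10652023^1 = -10652023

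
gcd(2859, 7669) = 1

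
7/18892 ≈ 0.000371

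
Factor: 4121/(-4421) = -1*13^1*317^1*4421^(-1)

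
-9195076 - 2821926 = -12017002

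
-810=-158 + -652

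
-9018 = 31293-40311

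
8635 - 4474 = 4161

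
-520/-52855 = 104/10571 ≈ 0.00984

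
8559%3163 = 2233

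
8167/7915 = 1 + 252/7915 ≈ 1.03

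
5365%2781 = 2584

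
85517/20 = 4275 + 17/20 = 4275.85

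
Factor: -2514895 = -1 * 5^1 * 17^1 * 29587^1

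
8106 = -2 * (-4053)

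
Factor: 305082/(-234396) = -1*2^(-1)*383^(-1)*997^1 = -997/766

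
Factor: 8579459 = 7^3*25013^1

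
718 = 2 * 359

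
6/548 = 3/274 ≈ 0.0109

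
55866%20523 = 14820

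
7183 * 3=21549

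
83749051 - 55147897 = 28601154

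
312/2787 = 104/929 ≈ 0.112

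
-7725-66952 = -74677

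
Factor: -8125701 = -1*3^1*967^1*2801^1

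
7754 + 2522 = 10276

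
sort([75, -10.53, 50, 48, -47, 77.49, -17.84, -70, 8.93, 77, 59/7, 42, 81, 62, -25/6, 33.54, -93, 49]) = [-93, -70, -47, -17.84, -10.53, -25/6, 59/7, 8.93, 33.54, 42, 48, 49, 50, 62, 75, 77, 77.49, 81]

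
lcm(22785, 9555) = 296205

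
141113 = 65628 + 75485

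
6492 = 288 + 6204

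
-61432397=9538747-70971144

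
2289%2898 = 2289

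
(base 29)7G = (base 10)219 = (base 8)333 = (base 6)1003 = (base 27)83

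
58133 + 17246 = 75379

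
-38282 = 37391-75673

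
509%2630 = 509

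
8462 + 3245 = 11707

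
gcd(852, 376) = 4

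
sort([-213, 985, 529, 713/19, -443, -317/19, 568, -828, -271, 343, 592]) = [-828, -443, -271, -213, -317/19, 713/19, 343, 529, 568, 592, 985]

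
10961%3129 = 1574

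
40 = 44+-4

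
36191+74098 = 110289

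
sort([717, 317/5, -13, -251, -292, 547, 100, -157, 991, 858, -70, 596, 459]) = [-292, -251, -157, -70, -13, 317/5, 100, 459, 547, 596, 717, 858, 991]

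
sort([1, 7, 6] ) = [1, 6, 7] 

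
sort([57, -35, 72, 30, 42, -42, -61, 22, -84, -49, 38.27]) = [-84, -61, -49, -42, -35, 22, 30, 38.27, 42, 57, 72]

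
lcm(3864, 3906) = 359352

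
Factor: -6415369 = -1*19^1*337651^1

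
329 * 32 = 10528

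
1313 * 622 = 816686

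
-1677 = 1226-2903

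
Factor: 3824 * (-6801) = -1 * 2^4 * 3^1 * 239^1 * 2267^1 = -26007024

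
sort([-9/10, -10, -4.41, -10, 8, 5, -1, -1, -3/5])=[-10, -10, -4.41, -1, -1, -9/10, -3/5, 5, 8]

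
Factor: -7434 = -1*2^1*3^2*7^1*59^1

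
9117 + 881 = 9998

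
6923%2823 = 1277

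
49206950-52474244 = -3267294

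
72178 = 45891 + 26287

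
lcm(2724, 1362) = 2724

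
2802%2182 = 620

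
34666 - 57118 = -22452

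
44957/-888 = -50 - 557/888 ≈ -50.63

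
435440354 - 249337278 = 186103076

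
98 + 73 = 171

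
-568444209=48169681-616613890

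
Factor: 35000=2^3*5^4*7^1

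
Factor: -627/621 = -1 * 3^(-2) * 11^1 * 19^1 * 23^(-1) = -209/207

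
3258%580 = 358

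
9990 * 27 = 269730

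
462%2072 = 462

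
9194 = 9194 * 1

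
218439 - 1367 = 217072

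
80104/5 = 16020 + 4/5 = 16020.80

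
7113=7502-389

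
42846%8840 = 7486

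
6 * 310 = 1860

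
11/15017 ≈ 0.000733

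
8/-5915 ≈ -0.00135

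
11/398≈0.0276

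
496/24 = 20 + 2/3 ≈ 20.67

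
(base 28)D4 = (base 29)CK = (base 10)368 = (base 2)101110000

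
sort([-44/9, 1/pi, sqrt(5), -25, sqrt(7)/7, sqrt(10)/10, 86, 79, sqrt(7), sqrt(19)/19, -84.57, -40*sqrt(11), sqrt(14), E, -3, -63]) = [-40*sqrt(11), -84.57, -63, -25, -44/9, -3, sqrt(19)/19, sqrt(10)/10, 1/pi, sqrt(7)/7, sqrt(5), sqrt(7), E, sqrt(14), 79, 86]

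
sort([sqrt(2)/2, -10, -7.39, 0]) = [-10, -7.39, 0, sqrt(2)/2]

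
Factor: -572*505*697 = -1*2^2*5^1*11^1*13^1*17^1*41^1*101^1 = -201335420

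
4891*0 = 0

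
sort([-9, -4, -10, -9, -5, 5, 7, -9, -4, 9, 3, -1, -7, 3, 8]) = [-10, -9, -9, -9, -7, -5, -4, -4, -1, 3, 3, 5, 7, 8, 9]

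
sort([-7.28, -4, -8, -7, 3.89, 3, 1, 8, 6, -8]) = [-8, -8, -7.28, -7, -4, 1, 3, 3.89, 6, 8]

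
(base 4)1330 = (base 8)174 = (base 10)124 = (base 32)3s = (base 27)4g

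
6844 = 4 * 1711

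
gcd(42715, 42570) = 5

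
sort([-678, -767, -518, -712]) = [-767, -712, -678, -518]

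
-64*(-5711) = 365504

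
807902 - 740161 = 67741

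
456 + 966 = 1422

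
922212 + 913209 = 1835421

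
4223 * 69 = 291387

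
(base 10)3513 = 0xdb9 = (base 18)af3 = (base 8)6671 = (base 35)2ud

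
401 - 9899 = -9498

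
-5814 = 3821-9635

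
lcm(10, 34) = 170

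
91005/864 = 30335/288 ≈ 105.33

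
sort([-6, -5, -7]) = [-7, -6, -5]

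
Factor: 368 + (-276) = 2^2*23^1 = 92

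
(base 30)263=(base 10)1983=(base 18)623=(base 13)b97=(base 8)3677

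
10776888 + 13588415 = 24365303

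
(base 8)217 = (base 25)5i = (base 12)bb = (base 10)143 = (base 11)120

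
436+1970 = 2406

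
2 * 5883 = 11766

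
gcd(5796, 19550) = 46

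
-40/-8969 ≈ 0.00446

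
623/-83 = -7-42/83≈-7.51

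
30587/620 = 49+207/620 ≈ 49.33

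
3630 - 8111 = -4481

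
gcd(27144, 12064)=3016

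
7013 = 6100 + 913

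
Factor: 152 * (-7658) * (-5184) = 2^10 * 3^4 * 7^1 * 19^1 * 547^1 = 6034258944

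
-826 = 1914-2740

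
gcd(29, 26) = 1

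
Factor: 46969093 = 313^1 * 150061^1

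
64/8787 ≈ 0.00728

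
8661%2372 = 1545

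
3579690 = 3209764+369926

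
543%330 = 213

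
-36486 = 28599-65085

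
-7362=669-8031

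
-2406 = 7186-9592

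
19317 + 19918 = 39235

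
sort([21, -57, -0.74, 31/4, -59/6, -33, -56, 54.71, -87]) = [-87, -57, -56, -33, -59/6, -0.74, 31/4, 21, 54.71]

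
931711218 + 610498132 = 1542209350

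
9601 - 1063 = 8538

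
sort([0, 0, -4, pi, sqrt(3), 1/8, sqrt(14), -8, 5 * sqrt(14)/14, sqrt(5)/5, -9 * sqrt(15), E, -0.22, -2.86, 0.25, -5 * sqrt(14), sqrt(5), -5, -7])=[-9 * sqrt(15), -5 * sqrt(14), -8, -7, -5, -4, -2.86, -0.22, 0, 0, 1/8, 0.25, sqrt(5)/5, 5 * sqrt(14)/14, sqrt(3), sqrt(5), E, pi, sqrt(14)]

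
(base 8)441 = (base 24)c1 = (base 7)562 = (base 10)289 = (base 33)8p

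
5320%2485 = 350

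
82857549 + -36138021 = 46719528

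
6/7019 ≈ 0.000855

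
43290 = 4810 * 9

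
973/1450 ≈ 0.671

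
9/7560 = 1/840 ≈ 0.00119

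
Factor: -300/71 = -1*2^2*3^1*5^2*71^(-1)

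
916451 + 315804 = 1232255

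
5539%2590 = 359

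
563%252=59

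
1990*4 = 7960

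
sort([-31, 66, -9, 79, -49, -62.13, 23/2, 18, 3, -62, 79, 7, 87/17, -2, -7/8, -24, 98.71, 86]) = [-62.13, -62, -49, -31, -24, -9, -2, -7/8, 3, 87/17, 7, 23/2, 18, 66, 79, 79, 86, 98.71]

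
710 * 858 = 609180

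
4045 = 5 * 809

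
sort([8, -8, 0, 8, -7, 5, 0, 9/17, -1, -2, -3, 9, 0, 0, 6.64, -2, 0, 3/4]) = [-8, -7, -3, -2, -2, -1, 0, 0, 0, 0, 0, 9/17, 3/4, 5, 6.64, 8, 8, 9]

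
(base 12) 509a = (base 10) 8758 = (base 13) 3ca9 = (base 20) 11hi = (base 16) 2236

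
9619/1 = 9619 = 9619.00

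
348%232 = 116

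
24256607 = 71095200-46838593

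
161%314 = 161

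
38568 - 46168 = -7600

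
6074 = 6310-236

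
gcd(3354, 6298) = 2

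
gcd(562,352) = 2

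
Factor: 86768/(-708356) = -1 * 2^2 * 29^1 * 947^(-1) = -116/947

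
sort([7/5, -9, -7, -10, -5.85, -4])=[-10, -9, -7, -5.85, -4, 7/5]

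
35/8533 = 5/1219 ≈ 0.00410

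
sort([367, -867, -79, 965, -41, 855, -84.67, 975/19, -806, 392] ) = [-867, -806, -84.67, -79, -41, 975/19, 367, 392, 855, 965] 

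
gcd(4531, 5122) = 197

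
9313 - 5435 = 3878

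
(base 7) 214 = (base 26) 45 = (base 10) 109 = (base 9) 131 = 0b1101101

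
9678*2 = 19356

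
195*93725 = 18276375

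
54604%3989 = 2747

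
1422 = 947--475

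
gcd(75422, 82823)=1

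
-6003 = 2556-8559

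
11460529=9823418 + 1637111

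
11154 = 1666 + 9488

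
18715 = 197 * 95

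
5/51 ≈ 0.0980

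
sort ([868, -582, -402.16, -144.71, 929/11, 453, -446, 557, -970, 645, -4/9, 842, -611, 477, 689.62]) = [-970, -611, -582, -446, -402.16, -144.71, -4/9, 929/11, 453, 477, 557, 645, 689.62, 842, 868]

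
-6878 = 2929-9807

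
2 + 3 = 5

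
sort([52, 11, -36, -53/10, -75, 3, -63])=[-75, -63, -36, -53/10, 3, 11, 52]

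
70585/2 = 35292 + 1/2 = 35292.50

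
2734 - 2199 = 535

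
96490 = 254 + 96236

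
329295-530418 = -201123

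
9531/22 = 433 + 5/22≈433.23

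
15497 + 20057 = 35554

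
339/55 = 6 + 9/55 ≈ 6.16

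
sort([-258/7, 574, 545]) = [-258/7, 545, 574]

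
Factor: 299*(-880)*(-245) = 2^4*5^2*7^2*11^1*13^1*23^1 = 64464400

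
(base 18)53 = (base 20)4d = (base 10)93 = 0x5d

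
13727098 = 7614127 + 6112971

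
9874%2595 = 2089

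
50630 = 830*61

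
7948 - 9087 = -1139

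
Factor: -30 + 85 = 5^1 * 11^1 = 55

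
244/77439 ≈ 0.00315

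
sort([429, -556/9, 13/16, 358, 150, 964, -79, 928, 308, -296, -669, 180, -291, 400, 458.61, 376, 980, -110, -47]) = [-669, -296, -291, -110, -79, -556/9, -47, 13/16, 150, 180, 308, 358, 376, 400, 429, 458.61, 928, 964, 980]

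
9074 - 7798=1276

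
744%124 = 0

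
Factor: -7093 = -1 * 41^1 * 173^1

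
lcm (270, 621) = 6210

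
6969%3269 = 431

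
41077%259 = 155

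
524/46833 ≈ 0.0112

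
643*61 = 39223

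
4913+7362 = 12275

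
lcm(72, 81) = 648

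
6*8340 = 50040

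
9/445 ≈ 0.0202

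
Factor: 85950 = 2^1 * 3^2 * 5^2 * 191^1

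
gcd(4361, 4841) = 1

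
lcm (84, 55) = 4620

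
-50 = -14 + -36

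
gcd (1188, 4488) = 132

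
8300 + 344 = 8644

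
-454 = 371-825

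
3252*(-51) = -165852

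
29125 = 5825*5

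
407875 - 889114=-481239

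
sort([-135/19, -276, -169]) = [-276, -169, -135/19]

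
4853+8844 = 13697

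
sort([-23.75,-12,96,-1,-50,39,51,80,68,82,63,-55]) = [-55,-50,-23.75,-12,-1,39,51,63,68,80,82,96]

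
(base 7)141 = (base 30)2i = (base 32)2e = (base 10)78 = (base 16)4e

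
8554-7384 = 1170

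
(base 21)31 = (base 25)2e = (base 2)1000000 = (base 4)1000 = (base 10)64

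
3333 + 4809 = 8142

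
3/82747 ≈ 0.0000363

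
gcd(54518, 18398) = 2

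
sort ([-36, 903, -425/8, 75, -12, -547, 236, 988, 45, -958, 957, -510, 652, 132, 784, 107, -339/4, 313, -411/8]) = [-958, -547, -510, -339/4, -425/8, -411/8, -36, -12, 45, 75, 107, 132, 236, 313, 652, 784, 903, 957, 988]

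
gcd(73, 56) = 1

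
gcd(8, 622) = 2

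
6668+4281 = 10949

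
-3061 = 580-3641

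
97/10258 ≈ 0.00946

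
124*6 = 744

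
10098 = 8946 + 1152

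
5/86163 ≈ 0.0000580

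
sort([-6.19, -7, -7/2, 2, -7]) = [-7, -7, -6.19, -7/2, 2]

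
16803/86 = 195 + 33/86 ≈ 195.38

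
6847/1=6847=6847.00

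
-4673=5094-9767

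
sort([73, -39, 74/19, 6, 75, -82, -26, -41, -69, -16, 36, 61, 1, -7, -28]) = [-82, -69, -41, -39, -28, -26, -16, -7, 1, 74/19, 6, 36, 61, 73, 75]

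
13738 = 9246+4492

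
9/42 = 3/14 ≈ 0.214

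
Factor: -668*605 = -1*2^2*5^1*11^2*167^1 = -404140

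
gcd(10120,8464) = 184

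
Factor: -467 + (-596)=-1*1063^1=-1063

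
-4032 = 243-4275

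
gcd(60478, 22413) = 1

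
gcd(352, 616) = 88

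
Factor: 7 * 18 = 2^1 * 3^2 * 7^1 = 126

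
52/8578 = 26/4289 ≈ 0.00606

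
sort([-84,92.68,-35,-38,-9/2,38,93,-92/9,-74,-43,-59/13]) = [-84,-74,-43,-38,-35,-92/9,-59/13,-9/2,38,92.68,93]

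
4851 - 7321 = -2470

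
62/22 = 31/11 ≈ 2.82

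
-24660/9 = -2740 = -2740.00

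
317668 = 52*6109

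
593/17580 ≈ 0.0337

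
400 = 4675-4275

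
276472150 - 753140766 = -476668616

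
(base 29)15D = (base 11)829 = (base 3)1101000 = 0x3E7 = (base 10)999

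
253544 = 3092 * 82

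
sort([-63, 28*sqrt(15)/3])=[-63, 28*sqrt(15)/3]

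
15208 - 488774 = -473566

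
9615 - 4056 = 5559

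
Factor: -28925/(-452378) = 2^(-1)*5^2*13^1*89^1*226189^(-1)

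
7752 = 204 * 38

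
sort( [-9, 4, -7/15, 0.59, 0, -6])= [-9, -6, -7/15, 0, 0.59, 4]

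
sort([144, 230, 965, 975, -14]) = [-14, 144, 230, 965, 975]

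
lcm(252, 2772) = 2772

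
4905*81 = 397305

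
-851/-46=18+1/2=18.50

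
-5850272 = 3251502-9101774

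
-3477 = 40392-43869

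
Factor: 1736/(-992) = -1*2^(-2)*7^1 = -7/4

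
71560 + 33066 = 104626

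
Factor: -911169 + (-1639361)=-1*2^1*5^1*255053^1=-2550530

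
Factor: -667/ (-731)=17^ (-1) * 23^1 * 29^1 * 43^ (-1)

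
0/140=0=0.00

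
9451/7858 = 1+1593/7858 ≈ 1.20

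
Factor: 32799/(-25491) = -1*13^1*29^1*293^(-1) = -377/293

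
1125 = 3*375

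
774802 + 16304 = 791106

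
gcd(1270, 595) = 5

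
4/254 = 2/127 ≈ 0.0157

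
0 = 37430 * 0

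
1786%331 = 131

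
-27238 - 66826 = -94064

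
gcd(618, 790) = 2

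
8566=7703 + 863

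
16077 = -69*(-233)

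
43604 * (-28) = -1220912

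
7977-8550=-573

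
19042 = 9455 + 9587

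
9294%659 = 68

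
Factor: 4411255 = 5^1*882251^1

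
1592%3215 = 1592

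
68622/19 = 3611 + 13/19 ≈ 3611.68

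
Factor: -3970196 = -1*2^2*992549^1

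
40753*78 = 3178734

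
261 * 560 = 146160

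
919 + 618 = 1537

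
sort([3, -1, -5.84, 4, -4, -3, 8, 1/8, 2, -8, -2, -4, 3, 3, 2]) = [-8, -5.84, -4, -4, -3, -2, -1, 1/8, 2, 2, 3, 3, 3, 4, 8]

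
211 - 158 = 53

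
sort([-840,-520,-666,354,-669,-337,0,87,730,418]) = [-840,-669,-666,-520,-337,0,87,354,418,730]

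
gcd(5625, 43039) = 1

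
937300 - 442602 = 494698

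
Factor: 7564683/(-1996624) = -1*2^(-4)*3^1*17827^(-1)*360223^1 = -1080669/285232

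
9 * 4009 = 36081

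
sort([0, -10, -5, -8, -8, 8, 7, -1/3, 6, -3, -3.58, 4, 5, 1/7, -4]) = [-10, -8, -8, -5, -4, -3.58, -3, -1/3, 0, 1/7, 4, 5, 6, 7, 8]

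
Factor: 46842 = 2^1*3^1*37^1*211^1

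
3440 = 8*430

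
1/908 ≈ 0.00110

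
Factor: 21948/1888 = 2^(-3)*3^1*31^1 = 93/8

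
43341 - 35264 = 8077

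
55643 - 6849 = 48794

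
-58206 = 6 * (-9701)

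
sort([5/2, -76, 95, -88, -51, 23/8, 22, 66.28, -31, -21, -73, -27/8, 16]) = [-88, -76, -73, -51, -31, -21, -27/8, 5/2, 23/8, 16, 22, 66.28, 95]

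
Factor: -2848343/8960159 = -1 * 13^(-1) * 23^1 * 29^(-1) * 59^1 * 2099^1 * 23767^(-1)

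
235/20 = 47/4 = 11.75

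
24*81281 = 1950744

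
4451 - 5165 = -714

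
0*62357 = 0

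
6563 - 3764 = 2799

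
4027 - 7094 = -3067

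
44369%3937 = 1062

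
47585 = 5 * 9517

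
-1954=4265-6219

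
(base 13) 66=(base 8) 124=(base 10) 84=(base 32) 2k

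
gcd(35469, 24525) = 9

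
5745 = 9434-3689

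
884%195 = 104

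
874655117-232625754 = 642029363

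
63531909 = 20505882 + 43026027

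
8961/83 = 107 + 80/83 ≈ 107.96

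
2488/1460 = 622/365 ≈ 1.70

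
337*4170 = 1405290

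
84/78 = 14/13 ≈ 1.08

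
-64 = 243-307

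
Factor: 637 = 7^2 * 13^1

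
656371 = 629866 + 26505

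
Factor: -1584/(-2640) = 3^1 * 5^(-1) = 3/5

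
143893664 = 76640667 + 67252997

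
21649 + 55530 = 77179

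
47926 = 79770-31844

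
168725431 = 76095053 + 92630378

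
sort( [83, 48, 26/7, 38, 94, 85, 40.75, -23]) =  [-23, 26/7, 38, 40.75, 48, 83, 85, 94]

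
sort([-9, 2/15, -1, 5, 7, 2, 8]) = [-9, -1, 2/15, 2, 5, 7, 8]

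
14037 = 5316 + 8721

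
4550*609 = 2770950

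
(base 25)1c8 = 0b1110100101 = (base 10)933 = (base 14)4a9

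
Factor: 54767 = 54767^1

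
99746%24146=3162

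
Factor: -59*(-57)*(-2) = -1*2^1*3^1*19^1*59^1 = -6726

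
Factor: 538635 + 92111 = 2^1*315373^1 = 630746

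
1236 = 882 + 354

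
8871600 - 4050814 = 4820786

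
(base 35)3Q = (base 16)83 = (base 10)131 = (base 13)A1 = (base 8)203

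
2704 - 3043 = -339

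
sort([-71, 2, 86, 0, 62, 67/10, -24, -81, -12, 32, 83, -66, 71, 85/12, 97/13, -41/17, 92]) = [-81, -71, -66, -24, -12, -41/17, 0, 2, 67/10, 85/12, 97/13, 32, 62, 71, 83, 86, 92]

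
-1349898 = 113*(-11946)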